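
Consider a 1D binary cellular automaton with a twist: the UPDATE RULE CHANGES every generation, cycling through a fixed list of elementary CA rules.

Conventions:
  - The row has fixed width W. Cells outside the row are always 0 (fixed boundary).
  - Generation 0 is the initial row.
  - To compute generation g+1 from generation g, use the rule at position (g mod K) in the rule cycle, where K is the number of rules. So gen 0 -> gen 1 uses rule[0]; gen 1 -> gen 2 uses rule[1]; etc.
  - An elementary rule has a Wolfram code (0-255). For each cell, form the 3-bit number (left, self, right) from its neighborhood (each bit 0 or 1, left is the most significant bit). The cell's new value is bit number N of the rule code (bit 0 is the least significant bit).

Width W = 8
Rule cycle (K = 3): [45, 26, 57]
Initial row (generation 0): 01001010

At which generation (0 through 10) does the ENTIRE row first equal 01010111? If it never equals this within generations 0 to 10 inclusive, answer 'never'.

Gen 0: 01001010
Gen 1 (rule 45): 01001110
Gen 2 (rule 26): 10111001
Gen 3 (rule 57): 01100100
Gen 4 (rule 45): 01000101
Gen 5 (rule 26): 10101000
Gen 6 (rule 57): 01010111
Gen 7 (rule 45): 01111100
Gen 8 (rule 26): 11000010
Gen 9 (rule 57): 10111001
Gen 10 (rule 45): 11100001

Answer: 6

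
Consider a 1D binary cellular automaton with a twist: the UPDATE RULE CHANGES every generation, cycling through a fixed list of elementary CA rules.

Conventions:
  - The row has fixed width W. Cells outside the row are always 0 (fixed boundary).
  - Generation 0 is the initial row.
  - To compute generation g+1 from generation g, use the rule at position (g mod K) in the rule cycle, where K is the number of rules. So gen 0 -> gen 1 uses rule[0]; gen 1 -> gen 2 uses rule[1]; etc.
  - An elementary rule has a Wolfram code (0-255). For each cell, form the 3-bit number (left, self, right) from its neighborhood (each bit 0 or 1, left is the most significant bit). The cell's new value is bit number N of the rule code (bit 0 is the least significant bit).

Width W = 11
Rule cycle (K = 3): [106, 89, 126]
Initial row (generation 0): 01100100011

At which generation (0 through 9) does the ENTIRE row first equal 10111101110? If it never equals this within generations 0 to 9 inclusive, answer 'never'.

Answer: never

Derivation:
Gen 0: 01100100011
Gen 1 (rule 106): 11101000111
Gen 2 (rule 89): 10100110101
Gen 3 (rule 126): 11111111111
Gen 4 (rule 106): 10000000001
Gen 5 (rule 89): 01111111100
Gen 6 (rule 126): 11000000110
Gen 7 (rule 106): 11000001110
Gen 8 (rule 89): 11111101011
Gen 9 (rule 126): 10000111111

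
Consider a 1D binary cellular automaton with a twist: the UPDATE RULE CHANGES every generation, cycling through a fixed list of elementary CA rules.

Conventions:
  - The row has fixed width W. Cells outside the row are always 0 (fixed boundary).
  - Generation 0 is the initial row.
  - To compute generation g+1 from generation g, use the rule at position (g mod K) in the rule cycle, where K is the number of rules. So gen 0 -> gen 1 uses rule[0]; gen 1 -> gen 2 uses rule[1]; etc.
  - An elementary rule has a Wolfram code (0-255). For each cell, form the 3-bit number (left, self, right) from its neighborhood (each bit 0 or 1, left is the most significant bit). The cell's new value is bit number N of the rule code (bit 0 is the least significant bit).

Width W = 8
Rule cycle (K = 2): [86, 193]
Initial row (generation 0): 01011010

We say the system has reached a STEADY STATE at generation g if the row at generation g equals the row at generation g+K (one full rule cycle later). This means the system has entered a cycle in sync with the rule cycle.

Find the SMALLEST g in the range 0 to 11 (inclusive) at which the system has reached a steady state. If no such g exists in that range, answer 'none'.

Answer: none

Derivation:
Gen 0: 01011010
Gen 1 (rule 86): 11001011
Gen 2 (rule 193): 01000001
Gen 3 (rule 86): 11100011
Gen 4 (rule 193): 01101001
Gen 5 (rule 86): 10101111
Gen 6 (rule 193): 00000111
Gen 7 (rule 86): 00001001
Gen 8 (rule 193): 11100000
Gen 9 (rule 86): 00110000
Gen 10 (rule 193): 10010111
Gen 11 (rule 86): 11110001
Gen 12 (rule 193): 01110100
Gen 13 (rule 86): 10010110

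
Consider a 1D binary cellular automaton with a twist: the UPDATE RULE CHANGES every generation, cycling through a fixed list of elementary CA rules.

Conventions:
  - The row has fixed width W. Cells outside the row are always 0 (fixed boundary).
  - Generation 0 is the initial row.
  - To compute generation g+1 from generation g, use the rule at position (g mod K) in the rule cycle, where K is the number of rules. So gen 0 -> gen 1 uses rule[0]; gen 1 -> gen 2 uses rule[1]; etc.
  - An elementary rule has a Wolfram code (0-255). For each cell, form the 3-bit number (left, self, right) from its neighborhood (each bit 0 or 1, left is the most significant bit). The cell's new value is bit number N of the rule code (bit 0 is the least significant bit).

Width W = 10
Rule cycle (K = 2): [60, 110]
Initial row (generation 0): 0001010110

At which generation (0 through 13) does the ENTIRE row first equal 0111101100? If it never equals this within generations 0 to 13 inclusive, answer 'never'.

Gen 0: 0001010110
Gen 1 (rule 60): 0001111101
Gen 2 (rule 110): 0011000111
Gen 3 (rule 60): 0010100100
Gen 4 (rule 110): 0111101100
Gen 5 (rule 60): 0100011010
Gen 6 (rule 110): 1100111110
Gen 7 (rule 60): 1010100001
Gen 8 (rule 110): 1111100011
Gen 9 (rule 60): 1000010010
Gen 10 (rule 110): 1000110110
Gen 11 (rule 60): 1100101101
Gen 12 (rule 110): 1101111111
Gen 13 (rule 60): 1011000000

Answer: 4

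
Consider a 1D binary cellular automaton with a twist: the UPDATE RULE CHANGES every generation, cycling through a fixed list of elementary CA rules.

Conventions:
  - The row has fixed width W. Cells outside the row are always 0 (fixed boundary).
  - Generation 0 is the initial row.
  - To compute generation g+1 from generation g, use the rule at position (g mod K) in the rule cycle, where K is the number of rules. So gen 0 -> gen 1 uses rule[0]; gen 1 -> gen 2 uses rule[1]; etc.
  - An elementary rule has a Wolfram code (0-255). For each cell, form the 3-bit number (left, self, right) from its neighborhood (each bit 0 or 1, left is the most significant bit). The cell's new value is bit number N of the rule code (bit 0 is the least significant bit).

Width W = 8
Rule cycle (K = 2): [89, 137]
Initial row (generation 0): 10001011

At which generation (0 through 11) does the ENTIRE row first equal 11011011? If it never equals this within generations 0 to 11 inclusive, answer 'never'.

Answer: never

Derivation:
Gen 0: 10001011
Gen 1 (rule 89): 01100011
Gen 2 (rule 137): 01001010
Gen 3 (rule 89): 00100001
Gen 4 (rule 137): 10001100
Gen 5 (rule 89): 01101111
Gen 6 (rule 137): 01001110
Gen 7 (rule 89): 00101011
Gen 8 (rule 137): 10000010
Gen 9 (rule 89): 01111001
Gen 10 (rule 137): 01110000
Gen 11 (rule 89): 01011111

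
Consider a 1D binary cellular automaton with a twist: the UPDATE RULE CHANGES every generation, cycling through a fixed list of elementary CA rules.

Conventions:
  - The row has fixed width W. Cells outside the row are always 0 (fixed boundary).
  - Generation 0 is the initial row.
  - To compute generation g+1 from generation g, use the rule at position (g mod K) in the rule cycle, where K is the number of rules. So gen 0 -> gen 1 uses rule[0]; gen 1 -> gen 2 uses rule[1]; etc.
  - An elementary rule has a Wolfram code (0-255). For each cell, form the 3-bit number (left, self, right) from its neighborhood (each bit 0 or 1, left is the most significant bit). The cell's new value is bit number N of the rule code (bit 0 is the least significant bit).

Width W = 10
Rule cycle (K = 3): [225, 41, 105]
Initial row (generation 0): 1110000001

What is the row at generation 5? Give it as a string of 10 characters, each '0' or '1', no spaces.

Gen 0: 1110000001
Gen 1 (rule 225): 0110111100
Gen 2 (rule 41): 0101100001
Gen 3 (rule 105): 0011101100
Gen 4 (rule 225): 1001110101
Gen 5 (rule 41): 0001001010

Answer: 0001001010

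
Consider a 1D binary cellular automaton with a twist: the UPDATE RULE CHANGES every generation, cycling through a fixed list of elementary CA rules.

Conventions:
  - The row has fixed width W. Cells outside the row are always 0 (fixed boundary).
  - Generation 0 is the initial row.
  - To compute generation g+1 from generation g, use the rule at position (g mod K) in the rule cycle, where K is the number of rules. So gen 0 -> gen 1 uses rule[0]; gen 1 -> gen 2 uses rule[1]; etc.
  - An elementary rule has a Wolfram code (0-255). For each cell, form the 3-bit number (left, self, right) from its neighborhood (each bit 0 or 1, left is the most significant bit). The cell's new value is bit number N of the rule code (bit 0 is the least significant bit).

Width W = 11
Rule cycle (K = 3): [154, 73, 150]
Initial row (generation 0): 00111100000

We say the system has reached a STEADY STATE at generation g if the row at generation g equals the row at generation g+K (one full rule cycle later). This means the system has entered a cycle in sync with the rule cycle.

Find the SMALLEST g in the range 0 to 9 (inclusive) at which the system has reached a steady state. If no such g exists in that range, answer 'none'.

Answer: none

Derivation:
Gen 0: 00111100000
Gen 1 (rule 154): 01111010000
Gen 2 (rule 73): 01001000111
Gen 3 (rule 150): 11111101010
Gen 4 (rule 154): 11111000001
Gen 5 (rule 73): 10001011100
Gen 6 (rule 150): 11011001010
Gen 7 (rule 154): 10010110001
Gen 8 (rule 73): 00000110100
Gen 9 (rule 150): 00001000110
Gen 10 (rule 154): 00010101101
Gen 11 (rule 73): 11000001100
Gen 12 (rule 150): 00100010010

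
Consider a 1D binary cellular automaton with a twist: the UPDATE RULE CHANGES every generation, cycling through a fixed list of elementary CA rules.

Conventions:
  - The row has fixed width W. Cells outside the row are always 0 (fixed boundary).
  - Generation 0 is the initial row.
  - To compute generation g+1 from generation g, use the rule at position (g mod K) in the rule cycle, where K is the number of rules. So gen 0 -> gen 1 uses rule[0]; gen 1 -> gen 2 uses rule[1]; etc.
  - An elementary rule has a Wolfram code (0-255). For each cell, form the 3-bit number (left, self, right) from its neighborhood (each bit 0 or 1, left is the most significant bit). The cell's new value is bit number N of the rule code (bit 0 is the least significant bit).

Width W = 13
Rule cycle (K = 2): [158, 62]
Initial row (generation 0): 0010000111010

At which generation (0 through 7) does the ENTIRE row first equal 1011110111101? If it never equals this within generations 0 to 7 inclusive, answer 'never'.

Gen 0: 0010000111010
Gen 1 (rule 158): 0111001110011
Gen 2 (rule 62): 1100111001110
Gen 3 (rule 158): 1011110111101
Gen 4 (rule 62): 1110001100011
Gen 5 (rule 158): 1101011010110
Gen 6 (rule 62): 1011110111101
Gen 7 (rule 158): 1011100111001

Answer: 3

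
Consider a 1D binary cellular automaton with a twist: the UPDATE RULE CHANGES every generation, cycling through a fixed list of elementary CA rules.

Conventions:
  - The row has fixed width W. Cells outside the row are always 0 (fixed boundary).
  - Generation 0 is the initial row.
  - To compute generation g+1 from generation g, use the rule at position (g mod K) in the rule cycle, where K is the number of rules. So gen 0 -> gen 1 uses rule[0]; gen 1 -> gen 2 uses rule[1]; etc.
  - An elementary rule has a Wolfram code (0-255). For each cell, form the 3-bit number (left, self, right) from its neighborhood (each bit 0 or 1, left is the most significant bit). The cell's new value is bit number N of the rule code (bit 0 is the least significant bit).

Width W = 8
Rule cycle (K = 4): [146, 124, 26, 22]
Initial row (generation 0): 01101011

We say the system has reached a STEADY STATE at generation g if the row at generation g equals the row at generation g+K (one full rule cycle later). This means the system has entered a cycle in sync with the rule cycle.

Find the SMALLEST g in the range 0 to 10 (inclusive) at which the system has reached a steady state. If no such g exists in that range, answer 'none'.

Answer: 8

Derivation:
Gen 0: 01101011
Gen 1 (rule 146): 10000000
Gen 2 (rule 124): 11000000
Gen 3 (rule 26): 10100000
Gen 4 (rule 22): 10110000
Gen 5 (rule 146): 00001000
Gen 6 (rule 124): 00001100
Gen 7 (rule 26): 00011010
Gen 8 (rule 22): 00100011
Gen 9 (rule 146): 01010100
Gen 10 (rule 124): 01111110
Gen 11 (rule 26): 11000001
Gen 12 (rule 22): 00100011
Gen 13 (rule 146): 01010100
Gen 14 (rule 124): 01111110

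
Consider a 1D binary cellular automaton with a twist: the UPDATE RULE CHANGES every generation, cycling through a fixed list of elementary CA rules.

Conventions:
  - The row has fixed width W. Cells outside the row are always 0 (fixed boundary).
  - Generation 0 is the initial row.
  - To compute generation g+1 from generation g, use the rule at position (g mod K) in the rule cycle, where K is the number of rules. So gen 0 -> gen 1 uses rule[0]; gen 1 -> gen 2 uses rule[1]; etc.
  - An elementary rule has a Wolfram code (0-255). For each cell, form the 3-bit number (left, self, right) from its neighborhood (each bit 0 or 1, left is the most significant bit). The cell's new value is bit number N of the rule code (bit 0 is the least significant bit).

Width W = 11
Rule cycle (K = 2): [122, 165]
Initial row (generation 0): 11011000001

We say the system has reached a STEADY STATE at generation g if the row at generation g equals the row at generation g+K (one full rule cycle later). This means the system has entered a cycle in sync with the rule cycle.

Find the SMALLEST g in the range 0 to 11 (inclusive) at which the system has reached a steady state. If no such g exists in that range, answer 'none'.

Answer: none

Derivation:
Gen 0: 11011000001
Gen 1 (rule 122): 11111100010
Gen 2 (rule 165): 01111001010
Gen 3 (rule 122): 11001110101
Gen 4 (rule 165): 00000101111
Gen 5 (rule 122): 00001011001
Gen 6 (rule 165): 11101100001
Gen 7 (rule 122): 10111110010
Gen 8 (rule 165): 11011100010
Gen 9 (rule 122): 11110110101
Gen 10 (rule 165): 01101001111
Gen 11 (rule 122): 11110111001
Gen 12 (rule 165): 01101010001
Gen 13 (rule 122): 11110101010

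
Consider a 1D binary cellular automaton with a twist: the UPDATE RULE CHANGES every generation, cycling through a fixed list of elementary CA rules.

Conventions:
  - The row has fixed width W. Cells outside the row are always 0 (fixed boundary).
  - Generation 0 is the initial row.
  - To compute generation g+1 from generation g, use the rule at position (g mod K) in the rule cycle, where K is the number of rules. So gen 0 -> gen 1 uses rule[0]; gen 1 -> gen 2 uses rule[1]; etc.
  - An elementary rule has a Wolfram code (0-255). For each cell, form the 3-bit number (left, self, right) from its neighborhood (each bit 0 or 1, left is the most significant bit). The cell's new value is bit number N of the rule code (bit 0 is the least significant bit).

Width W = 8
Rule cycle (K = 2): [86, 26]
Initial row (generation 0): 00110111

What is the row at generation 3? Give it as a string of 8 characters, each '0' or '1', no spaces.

Gen 0: 00110111
Gen 1 (rule 86): 01010001
Gen 2 (rule 26): 10001010
Gen 3 (rule 86): 11011011

Answer: 11011011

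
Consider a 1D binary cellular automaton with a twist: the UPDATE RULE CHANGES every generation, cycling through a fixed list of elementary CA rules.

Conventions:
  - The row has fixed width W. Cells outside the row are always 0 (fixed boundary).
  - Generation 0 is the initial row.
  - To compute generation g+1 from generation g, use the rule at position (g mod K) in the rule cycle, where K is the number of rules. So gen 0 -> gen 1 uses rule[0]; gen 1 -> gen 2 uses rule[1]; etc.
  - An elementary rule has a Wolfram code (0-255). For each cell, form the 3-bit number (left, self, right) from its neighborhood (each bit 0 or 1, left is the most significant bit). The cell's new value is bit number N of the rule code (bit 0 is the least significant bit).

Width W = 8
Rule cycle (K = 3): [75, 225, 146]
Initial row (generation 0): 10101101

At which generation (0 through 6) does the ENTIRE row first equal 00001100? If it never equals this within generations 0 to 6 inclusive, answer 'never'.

Gen 0: 10101101
Gen 1 (rule 75): 00001100
Gen 2 (rule 225): 11100101
Gen 3 (rule 146): 01011000
Gen 4 (rule 75): 10011011
Gen 5 (rule 225): 00001101
Gen 6 (rule 146): 00010000

Answer: 1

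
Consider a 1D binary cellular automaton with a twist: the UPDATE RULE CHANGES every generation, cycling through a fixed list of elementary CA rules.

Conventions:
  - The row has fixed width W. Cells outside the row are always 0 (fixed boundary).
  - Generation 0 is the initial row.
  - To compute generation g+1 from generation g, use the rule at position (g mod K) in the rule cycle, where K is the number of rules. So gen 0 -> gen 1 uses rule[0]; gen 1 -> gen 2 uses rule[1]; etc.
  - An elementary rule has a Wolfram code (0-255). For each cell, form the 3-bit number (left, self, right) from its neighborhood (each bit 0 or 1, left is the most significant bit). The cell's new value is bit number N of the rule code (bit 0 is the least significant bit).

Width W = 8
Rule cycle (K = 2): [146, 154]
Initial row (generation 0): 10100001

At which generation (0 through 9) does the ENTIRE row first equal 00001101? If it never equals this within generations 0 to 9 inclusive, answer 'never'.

Gen 0: 10100001
Gen 1 (rule 146): 00010010
Gen 2 (rule 154): 00101101
Gen 3 (rule 146): 01000000
Gen 4 (rule 154): 10100000
Gen 5 (rule 146): 00010000
Gen 6 (rule 154): 00101000
Gen 7 (rule 146): 01000100
Gen 8 (rule 154): 10101010
Gen 9 (rule 146): 00000001

Answer: never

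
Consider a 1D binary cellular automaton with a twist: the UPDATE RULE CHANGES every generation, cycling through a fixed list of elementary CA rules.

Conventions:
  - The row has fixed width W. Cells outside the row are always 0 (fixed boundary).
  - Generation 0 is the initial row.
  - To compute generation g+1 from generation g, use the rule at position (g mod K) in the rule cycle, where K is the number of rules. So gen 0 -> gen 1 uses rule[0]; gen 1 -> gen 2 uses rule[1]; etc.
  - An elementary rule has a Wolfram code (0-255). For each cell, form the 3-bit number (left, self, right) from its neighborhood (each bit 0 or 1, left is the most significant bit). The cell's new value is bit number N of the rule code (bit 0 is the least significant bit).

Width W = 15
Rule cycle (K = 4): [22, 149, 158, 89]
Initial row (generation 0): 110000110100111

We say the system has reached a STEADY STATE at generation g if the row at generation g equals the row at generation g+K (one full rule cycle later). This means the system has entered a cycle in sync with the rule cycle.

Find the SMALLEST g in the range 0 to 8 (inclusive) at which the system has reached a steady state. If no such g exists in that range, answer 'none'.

Gen 0: 110000110100111
Gen 1 (rule 22): 001001000111000
Gen 2 (rule 149): 101101110010111
Gen 3 (rule 158): 101001101110110
Gen 4 (rule 89): 000101101010111
Gen 5 (rule 22): 001100001010000
Gen 6 (rule 149): 100011101011111
Gen 7 (rule 158): 110111001011110
Gen 8 (rule 89): 110101100010011
Gen 9 (rule 22): 000100010111100
Gen 10 (rule 149): 110111010011011
Gen 11 (rule 158): 100110011110010
Gen 12 (rule 89): 010111010011001

Answer: none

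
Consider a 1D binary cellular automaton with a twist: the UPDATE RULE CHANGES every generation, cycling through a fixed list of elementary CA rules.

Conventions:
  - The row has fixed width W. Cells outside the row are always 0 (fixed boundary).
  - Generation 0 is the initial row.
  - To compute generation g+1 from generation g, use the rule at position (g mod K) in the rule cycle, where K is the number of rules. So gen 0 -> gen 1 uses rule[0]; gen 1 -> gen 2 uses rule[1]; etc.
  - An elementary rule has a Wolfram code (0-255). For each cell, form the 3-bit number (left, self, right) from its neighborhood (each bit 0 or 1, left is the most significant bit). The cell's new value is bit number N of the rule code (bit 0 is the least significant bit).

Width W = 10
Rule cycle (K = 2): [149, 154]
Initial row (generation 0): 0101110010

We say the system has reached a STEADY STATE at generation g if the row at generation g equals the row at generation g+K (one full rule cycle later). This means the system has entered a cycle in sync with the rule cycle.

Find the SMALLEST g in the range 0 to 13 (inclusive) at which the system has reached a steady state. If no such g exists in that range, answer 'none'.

Gen 0: 0101110010
Gen 1 (rule 149): 0100101011
Gen 2 (rule 154): 1011000010
Gen 3 (rule 149): 1000111011
Gen 4 (rule 154): 0101110010
Gen 5 (rule 149): 0100101011
Gen 6 (rule 154): 1011000010
Gen 7 (rule 149): 1000111011
Gen 8 (rule 154): 0101110010
Gen 9 (rule 149): 0100101011
Gen 10 (rule 154): 1011000010
Gen 11 (rule 149): 1000111011
Gen 12 (rule 154): 0101110010
Gen 13 (rule 149): 0100101011
Gen 14 (rule 154): 1011000010
Gen 15 (rule 149): 1000111011

Answer: none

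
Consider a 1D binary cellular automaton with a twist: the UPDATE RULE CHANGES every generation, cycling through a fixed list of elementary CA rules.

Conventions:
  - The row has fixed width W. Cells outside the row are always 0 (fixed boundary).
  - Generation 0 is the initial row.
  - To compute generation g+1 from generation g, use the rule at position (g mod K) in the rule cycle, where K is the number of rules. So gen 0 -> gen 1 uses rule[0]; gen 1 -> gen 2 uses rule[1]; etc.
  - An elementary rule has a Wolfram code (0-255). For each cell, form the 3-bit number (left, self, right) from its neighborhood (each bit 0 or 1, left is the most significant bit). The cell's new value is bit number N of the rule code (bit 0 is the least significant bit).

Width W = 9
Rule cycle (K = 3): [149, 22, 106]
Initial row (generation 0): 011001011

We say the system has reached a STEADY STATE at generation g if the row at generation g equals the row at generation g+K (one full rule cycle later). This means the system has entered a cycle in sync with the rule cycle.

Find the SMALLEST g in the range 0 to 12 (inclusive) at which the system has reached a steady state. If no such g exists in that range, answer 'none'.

Gen 0: 011001011
Gen 1 (rule 149): 000101000
Gen 2 (rule 22): 001101100
Gen 3 (rule 106): 011111100
Gen 4 (rule 149): 001111011
Gen 5 (rule 22): 010000000
Gen 6 (rule 106): 100000000
Gen 7 (rule 149): 111111111
Gen 8 (rule 22): 000000000
Gen 9 (rule 106): 000000000
Gen 10 (rule 149): 111111111
Gen 11 (rule 22): 000000000
Gen 12 (rule 106): 000000000
Gen 13 (rule 149): 111111111
Gen 14 (rule 22): 000000000
Gen 15 (rule 106): 000000000

Answer: 7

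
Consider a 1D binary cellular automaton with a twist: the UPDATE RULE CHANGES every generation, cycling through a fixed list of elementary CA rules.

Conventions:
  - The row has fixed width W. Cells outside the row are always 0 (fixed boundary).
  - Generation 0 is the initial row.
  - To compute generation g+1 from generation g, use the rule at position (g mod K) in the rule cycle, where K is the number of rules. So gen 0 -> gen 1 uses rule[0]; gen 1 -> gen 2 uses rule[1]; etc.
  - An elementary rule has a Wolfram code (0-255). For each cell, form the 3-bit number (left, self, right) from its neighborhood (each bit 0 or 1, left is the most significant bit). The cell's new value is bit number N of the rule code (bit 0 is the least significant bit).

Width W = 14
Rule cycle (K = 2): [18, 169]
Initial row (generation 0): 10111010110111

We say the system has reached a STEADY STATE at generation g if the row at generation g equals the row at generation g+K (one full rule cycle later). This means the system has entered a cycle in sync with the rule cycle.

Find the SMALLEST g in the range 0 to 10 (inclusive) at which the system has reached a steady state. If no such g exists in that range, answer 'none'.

Gen 0: 10111010110111
Gen 1 (rule 18): 00000000000000
Gen 2 (rule 169): 11111111111111
Gen 3 (rule 18): 00000000000000
Gen 4 (rule 169): 11111111111111
Gen 5 (rule 18): 00000000000000
Gen 6 (rule 169): 11111111111111
Gen 7 (rule 18): 00000000000000
Gen 8 (rule 169): 11111111111111
Gen 9 (rule 18): 00000000000000
Gen 10 (rule 169): 11111111111111
Gen 11 (rule 18): 00000000000000
Gen 12 (rule 169): 11111111111111

Answer: 1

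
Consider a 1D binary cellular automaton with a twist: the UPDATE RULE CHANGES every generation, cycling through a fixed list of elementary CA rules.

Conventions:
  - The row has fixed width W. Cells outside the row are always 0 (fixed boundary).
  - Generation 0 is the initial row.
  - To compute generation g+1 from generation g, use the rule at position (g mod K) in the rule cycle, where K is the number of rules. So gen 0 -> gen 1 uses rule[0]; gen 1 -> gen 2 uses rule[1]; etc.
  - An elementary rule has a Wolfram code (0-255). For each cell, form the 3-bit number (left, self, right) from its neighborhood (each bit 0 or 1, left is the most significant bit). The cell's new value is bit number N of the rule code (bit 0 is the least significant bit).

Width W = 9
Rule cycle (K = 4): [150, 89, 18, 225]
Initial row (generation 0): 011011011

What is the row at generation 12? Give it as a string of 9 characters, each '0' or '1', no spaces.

Gen 0: 011011011
Gen 1 (rule 150): 100000000
Gen 2 (rule 89): 011111111
Gen 3 (rule 18): 100000000
Gen 4 (rule 225): 001111111
Gen 5 (rule 150): 010111110
Gen 6 (rule 89): 000100011
Gen 7 (rule 18): 001010100
Gen 8 (rule 225): 100101001
Gen 9 (rule 150): 111101111
Gen 10 (rule 89): 100101001
Gen 11 (rule 18): 011000110
Gen 12 (rule 225): 001010010

Answer: 001010010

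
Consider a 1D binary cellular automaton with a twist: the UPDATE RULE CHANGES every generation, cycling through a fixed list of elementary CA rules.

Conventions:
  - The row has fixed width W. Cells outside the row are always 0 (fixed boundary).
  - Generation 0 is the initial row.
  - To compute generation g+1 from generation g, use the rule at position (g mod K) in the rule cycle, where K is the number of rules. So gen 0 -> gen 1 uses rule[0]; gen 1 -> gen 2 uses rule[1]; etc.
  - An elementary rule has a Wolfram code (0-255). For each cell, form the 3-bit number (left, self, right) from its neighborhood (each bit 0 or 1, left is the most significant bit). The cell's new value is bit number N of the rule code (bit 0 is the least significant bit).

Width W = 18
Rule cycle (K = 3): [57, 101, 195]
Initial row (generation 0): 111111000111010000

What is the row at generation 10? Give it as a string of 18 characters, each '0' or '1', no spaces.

Gen 0: 111111000111010000
Gen 1 (rule 57): 100000110100101111
Gen 2 (rule 101): 101110011100110001
Gen 3 (rule 195): 000110101101010110
Gen 4 (rule 57): 110101011010101101
Gen 5 (rule 101): 011111101111110111
Gen 6 (rule 195): 101111100111110011
Gen 7 (rule 57): 011000010100001010
Gen 8 (rule 101): 001011011101101110
Gen 9 (rule 195): 110001001100100110
Gen 10 (rule 57): 101100101010010101

Answer: 101100101010010101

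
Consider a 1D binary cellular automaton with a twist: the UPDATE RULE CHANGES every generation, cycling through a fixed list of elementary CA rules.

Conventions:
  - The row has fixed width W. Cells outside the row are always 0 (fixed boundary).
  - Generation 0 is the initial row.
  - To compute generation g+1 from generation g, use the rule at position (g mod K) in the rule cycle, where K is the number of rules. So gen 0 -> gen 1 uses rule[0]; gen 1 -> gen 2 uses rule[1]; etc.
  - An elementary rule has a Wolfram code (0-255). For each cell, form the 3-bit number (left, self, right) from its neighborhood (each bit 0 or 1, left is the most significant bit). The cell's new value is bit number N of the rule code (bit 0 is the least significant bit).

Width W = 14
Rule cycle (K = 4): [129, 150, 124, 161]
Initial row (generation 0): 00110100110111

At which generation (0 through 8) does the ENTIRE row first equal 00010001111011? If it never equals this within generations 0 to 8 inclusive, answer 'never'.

Answer: never

Derivation:
Gen 0: 00110100110111
Gen 1 (rule 129): 10000000000010
Gen 2 (rule 150): 11000000000111
Gen 3 (rule 124): 11100000000101
Gen 4 (rule 161): 01001111110010
Gen 5 (rule 129): 00000111100000
Gen 6 (rule 150): 00001011010000
Gen 7 (rule 124): 00001111111000
Gen 8 (rule 161): 11100111110011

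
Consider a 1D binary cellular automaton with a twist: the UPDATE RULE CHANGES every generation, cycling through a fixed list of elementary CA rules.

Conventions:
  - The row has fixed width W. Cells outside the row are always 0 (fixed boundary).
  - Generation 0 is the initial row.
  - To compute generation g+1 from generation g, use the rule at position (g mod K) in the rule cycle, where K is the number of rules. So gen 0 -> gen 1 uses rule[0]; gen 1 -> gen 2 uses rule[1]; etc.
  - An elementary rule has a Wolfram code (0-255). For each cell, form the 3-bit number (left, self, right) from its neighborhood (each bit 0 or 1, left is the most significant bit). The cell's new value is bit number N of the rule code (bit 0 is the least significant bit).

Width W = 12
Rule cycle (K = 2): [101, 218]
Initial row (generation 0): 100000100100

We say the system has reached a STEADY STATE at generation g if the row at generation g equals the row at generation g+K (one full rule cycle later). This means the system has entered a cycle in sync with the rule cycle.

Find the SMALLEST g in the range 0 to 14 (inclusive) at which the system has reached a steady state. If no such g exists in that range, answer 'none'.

Answer: none

Derivation:
Gen 0: 100000100100
Gen 1 (rule 101): 101110100101
Gen 2 (rule 218): 001110011000
Gen 3 (rule 101): 100010001011
Gen 4 (rule 218): 010101010011
Gen 5 (rule 101): 011111110001
Gen 6 (rule 218): 111111111010
Gen 7 (rule 101): 000000001110
Gen 8 (rule 218): 000000011111
Gen 9 (rule 101): 111111000001
Gen 10 (rule 218): 111111100010
Gen 11 (rule 101): 000000101010
Gen 12 (rule 218): 000001000001
Gen 13 (rule 101): 111101011101
Gen 14 (rule 218): 111100011100
Gen 15 (rule 101): 000101000101
Gen 16 (rule 218): 001000101000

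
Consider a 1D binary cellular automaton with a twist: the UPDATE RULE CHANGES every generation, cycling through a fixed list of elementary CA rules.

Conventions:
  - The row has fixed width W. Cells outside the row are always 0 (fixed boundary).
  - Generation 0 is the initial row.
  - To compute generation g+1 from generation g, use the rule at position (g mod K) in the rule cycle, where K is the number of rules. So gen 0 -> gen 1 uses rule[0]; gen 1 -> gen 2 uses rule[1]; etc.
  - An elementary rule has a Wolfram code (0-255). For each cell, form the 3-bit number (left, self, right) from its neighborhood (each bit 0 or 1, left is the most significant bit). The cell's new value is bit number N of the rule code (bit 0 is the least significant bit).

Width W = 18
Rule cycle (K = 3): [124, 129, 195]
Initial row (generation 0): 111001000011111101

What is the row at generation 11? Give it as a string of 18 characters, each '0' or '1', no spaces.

Answer: 011111000000000000

Derivation:
Gen 0: 111001000011111101
Gen 1 (rule 124): 101101100010000111
Gen 2 (rule 129): 000000001000110010
Gen 3 (rule 195): 111111110011010100
Gen 4 (rule 124): 100000011011111110
Gen 5 (rule 129): 001111000001111100
Gen 6 (rule 195): 110111011110111101
Gen 7 (rule 124): 111101110011100111
Gen 8 (rule 129): 011000100001000010
Gen 9 (rule 195): 101011001110011100
Gen 10 (rule 124): 111111101011010110
Gen 11 (rule 129): 011111000000000000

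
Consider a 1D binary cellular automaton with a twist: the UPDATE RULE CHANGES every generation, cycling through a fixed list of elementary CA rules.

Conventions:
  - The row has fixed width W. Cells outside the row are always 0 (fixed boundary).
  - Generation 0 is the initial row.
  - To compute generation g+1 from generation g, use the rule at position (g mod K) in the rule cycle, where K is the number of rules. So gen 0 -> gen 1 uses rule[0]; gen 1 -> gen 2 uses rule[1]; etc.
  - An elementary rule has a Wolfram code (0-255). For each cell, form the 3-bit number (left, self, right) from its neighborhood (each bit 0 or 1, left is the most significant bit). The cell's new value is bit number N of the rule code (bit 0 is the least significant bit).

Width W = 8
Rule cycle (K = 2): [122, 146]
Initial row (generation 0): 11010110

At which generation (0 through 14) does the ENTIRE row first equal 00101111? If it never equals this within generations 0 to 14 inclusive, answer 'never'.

Gen 0: 11010110
Gen 1 (rule 122): 11101111
Gen 2 (rule 146): 01000110
Gen 3 (rule 122): 10101111
Gen 4 (rule 146): 00000110
Gen 5 (rule 122): 00001111
Gen 6 (rule 146): 00010110
Gen 7 (rule 122): 00101111
Gen 8 (rule 146): 01000110
Gen 9 (rule 122): 10101111
Gen 10 (rule 146): 00000110
Gen 11 (rule 122): 00001111
Gen 12 (rule 146): 00010110
Gen 13 (rule 122): 00101111
Gen 14 (rule 146): 01000110

Answer: 7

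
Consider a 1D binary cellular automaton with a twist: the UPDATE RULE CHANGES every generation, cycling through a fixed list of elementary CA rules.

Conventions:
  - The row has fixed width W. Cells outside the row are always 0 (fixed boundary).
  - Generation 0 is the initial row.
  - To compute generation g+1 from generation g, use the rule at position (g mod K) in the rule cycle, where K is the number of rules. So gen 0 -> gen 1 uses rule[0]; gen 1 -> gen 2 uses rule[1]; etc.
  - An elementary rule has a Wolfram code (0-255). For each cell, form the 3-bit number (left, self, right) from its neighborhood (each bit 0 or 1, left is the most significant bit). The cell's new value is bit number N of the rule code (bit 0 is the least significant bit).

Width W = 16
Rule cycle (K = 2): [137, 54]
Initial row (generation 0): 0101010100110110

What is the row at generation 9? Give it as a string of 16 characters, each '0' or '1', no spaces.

Gen 0: 0101010100110110
Gen 1 (rule 137): 0000000000100100
Gen 2 (rule 54): 0000000001111110
Gen 3 (rule 137): 1111111101111100
Gen 4 (rule 54): 0000000010000010
Gen 5 (rule 137): 1111111000111000
Gen 6 (rule 54): 0000000101000100
Gen 7 (rule 137): 1111110000010001
Gen 8 (rule 54): 0000001000111011
Gen 9 (rule 137): 1111100010110010

Answer: 1111100010110010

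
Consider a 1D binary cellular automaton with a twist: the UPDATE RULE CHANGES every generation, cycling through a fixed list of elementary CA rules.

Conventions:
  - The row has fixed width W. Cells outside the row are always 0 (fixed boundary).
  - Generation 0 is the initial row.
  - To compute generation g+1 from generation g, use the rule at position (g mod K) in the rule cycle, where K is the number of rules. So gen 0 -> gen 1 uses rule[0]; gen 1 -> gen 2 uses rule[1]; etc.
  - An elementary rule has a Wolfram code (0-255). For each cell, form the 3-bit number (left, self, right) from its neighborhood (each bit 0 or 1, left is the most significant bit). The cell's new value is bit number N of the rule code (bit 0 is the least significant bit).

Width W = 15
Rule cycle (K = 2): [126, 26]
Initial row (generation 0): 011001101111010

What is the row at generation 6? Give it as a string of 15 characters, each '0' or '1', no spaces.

Answer: 100011100000000

Derivation:
Gen 0: 011001101111010
Gen 1 (rule 126): 111111111001111
Gen 2 (rule 26): 100000000111000
Gen 3 (rule 126): 110000001101100
Gen 4 (rule 26): 101000011001010
Gen 5 (rule 126): 111100111111111
Gen 6 (rule 26): 100011100000000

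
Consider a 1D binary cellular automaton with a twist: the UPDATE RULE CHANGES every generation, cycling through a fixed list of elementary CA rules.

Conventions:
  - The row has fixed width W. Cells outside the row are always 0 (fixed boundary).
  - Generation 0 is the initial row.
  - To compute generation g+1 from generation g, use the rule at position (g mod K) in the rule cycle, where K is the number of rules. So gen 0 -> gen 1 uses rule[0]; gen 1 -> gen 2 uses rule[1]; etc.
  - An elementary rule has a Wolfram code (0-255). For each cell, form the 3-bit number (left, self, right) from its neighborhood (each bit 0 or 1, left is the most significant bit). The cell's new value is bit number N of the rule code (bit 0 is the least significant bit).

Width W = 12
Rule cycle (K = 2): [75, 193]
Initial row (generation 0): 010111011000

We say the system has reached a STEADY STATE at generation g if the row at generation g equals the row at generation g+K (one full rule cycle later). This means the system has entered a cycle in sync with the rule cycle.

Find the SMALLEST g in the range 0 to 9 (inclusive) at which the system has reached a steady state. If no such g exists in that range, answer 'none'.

Answer: none

Derivation:
Gen 0: 010111011000
Gen 1 (rule 75): 100101011011
Gen 2 (rule 193): 000000001001
Gen 3 (rule 75): 111111110010
Gen 4 (rule 193): 011111110000
Gen 5 (rule 75): 110000010111
Gen 6 (rule 193): 010111000011
Gen 7 (rule 75): 100101011111
Gen 8 (rule 193): 000000001111
Gen 9 (rule 75): 111111111001
Gen 10 (rule 193): 011111111000
Gen 11 (rule 75): 110000001011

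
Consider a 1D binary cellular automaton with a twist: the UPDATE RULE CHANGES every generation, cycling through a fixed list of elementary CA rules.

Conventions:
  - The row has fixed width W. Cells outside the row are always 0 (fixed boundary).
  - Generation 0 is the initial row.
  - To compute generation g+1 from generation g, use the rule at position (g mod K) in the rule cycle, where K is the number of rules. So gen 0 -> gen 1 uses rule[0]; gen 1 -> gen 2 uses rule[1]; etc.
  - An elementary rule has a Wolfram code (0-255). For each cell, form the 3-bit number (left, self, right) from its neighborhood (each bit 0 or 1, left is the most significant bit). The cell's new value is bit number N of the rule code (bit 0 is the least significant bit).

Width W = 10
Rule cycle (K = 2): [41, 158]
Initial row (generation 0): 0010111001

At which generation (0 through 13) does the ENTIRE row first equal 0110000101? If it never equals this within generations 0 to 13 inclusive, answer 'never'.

Gen 0: 0010111001
Gen 1 (rule 41): 1001100000
Gen 2 (rule 158): 1111010000
Gen 3 (rule 41): 1000100111
Gen 4 (rule 158): 1101111110
Gen 5 (rule 41): 1011000000
Gen 6 (rule 158): 1010100000
Gen 7 (rule 41): 0101001111
Gen 8 (rule 158): 1101111110
Gen 9 (rule 41): 1011000000
Gen 10 (rule 158): 1010100000
Gen 11 (rule 41): 0101001111
Gen 12 (rule 158): 1101111110
Gen 13 (rule 41): 1011000000

Answer: never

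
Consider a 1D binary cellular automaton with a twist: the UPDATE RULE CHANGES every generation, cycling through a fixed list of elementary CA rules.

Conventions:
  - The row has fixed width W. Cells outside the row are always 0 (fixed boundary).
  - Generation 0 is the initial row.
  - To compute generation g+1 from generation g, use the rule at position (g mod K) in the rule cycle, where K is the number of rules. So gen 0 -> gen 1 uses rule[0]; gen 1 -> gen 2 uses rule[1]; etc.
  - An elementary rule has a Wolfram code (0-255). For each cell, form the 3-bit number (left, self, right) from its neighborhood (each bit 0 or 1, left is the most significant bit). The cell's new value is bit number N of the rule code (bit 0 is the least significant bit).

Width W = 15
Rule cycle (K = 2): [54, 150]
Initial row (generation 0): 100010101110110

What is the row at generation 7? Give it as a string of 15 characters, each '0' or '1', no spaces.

Answer: 000111000001110

Derivation:
Gen 0: 100010101110110
Gen 1 (rule 54): 110111110001001
Gen 2 (rule 150): 000011101011111
Gen 3 (rule 54): 000100011100000
Gen 4 (rule 150): 001110101010000
Gen 5 (rule 54): 010001111111000
Gen 6 (rule 150): 111010111110100
Gen 7 (rule 54): 000111000001110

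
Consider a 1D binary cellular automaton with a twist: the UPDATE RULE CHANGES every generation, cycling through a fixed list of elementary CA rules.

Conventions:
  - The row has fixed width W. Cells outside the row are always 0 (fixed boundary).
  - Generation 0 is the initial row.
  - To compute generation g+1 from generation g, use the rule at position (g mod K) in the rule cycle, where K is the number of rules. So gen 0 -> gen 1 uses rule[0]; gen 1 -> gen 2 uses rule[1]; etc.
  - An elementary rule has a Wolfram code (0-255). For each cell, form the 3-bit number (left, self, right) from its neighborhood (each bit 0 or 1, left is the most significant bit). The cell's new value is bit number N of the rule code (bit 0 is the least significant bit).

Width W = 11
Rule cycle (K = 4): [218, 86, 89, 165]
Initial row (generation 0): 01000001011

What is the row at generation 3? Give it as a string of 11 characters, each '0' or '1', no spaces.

Answer: 00110100100

Derivation:
Gen 0: 01000001011
Gen 1 (rule 218): 10100010011
Gen 2 (rule 86): 10110111101
Gen 3 (rule 89): 00110100100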